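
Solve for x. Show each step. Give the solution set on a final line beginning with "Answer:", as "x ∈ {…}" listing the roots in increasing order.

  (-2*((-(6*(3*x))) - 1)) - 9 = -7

Step 1. [(-2*((-(6*(3*x))) - 1)) - 9 = -7] -9 is outermost — add 9 both sides ⇒ sub: -2*((-(6*(3*x))) - 1) = 2.
Step 2. [-2*((-(6*(3*x))) - 1) = 2] leading coefficient -2: divide by -2. So div: (-(6*(3*x))) - 1 = -1.
Step 3. [(-(6*(3*x))) - 1 = -1] -1 is outermost — add 1 both sides. So sub: -(6*(3*x)) = 0.
Step 4. [-(6*(3*x)) = 0] flip signs both sides, so neg: 6*(3*x) = 0.
Step 5. [6*(3*x) = 0] 6·(inner) — divide through by 6, so div: 3*x = 0.
Step 6. [3*x = 0] 3 out front; divide by 3. So div: x = 0.

Answer: x ∈ {0}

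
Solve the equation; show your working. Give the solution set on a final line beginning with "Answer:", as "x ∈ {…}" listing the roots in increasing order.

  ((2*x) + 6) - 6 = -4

Step 1. [((2*x) + 6) - 6 = -4] add 6: x sits inside (… - 6). So sub: (2*x) + 6 = 2.
Step 2. [(2*x) + 6 = 2] subtract 6: x sits inside (… + 6). So sub: 2*x = -4.
Step 3. [2*x = -4] 2 out front; divide by 2, so div: x = -2.

Answer: x ∈ {-2}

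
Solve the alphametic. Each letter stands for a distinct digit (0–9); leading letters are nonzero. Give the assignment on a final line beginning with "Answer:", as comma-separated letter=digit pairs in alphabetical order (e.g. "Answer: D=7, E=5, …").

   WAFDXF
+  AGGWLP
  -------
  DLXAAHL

Step 1. [col 1: F + P ≡ L (mod 10)] column 1 (F + P ≡ L (mod 10), carry-in 0) doesn't pin L yet; pick L=3 and continue ⇒ L=3.
Step 2. [col 1: F + P ≡ L (mod 10)] no forcing yet in column 1 (carry-in 0); F=9 is free and consistent — try it, so F=9.
Step 3. [D] D is the leading digit of a 7-digit sum of two 6-digit numbers; the final carry is exactly 1, so D=1.
Step 4. [col 1: F + P ≡ L (mod 10)] from column 1 (F=9, L=3, carry-in 0, digits 1,3,9 already taken and all letters distinct): P must equal 4. So P=4.
Step 5. [col 2: X + L ≡ H (mod 10)] several values work for X in column 2 (X + L ≡ H (mod 10), carry-in 1); try X=6 ⇒ X=6.
Step 6. [col 2: X + L ≡ H (mod 10)] column 2: given X=6, L=3, carry-in 1, and digits 1,3,4,6,9 already taken and all letters distinct, X+L≡H (mod 10) forces H=0 ⇒ H=0.
Step 7. [col 3: D + W ≡ A (mod 10)] from column 3 (D=1, carry-in 1, digits 0,1,3,4,6,9 already taken and all letters distinct): A must equal 7, so A=7.
Step 8. [col 3: D + W ≡ A (mod 10)] in column 3 we have D+W≡A with carry-in 1; given D=1, A=7 and digits 0,1,3,4,6,7,9 already taken and all letters distinct, that pins W to 5, so W=5.
Step 9. [col 4: F + G ≡ A (mod 10)] column 4: given F=9, A=7, carry-in 0, and digits 0,1,3,4,5,6,7,9 already taken and all letters distinct, F+G≡A (mod 10) forces G=8. So G=8.

Answer: A=7, D=1, F=9, G=8, H=0, L=3, P=4, W=5, X=6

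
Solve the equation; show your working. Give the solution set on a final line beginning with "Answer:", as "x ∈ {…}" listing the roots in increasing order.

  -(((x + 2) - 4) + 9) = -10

Step 1. [-(((x + 2) - 4) + 9) = -10] leading − — multiply by −1 ⇒ neg: ((x + 2) - 4) + 9 = 10.
Step 2. [((x + 2) - 4) + 9 = 10] the outer +9 inverts by subtracting 9. So sub: (x + 2) - 4 = 1.
Step 3. [(x + 2) - 4 = 1] peel the -4: add 4 from each side. So sub: x + 2 = 5.
Step 4. [x + 2 = 5] the outer +2 inverts by subtracting 2, so sub: x = 3.

Answer: x ∈ {3}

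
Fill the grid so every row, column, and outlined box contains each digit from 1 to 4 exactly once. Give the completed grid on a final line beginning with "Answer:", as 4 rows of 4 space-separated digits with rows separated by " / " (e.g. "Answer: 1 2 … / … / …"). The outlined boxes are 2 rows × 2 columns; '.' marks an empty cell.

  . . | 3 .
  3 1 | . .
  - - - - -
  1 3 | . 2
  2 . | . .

Step 1. [r3c3∈{4}] nothing but 4 survives at r3c3, so r3c3=4.
Step 2. [r1c1∈{4}] r1c1 is down to just 4. So r1c1=4.
Step 3. [r1c4∈{1}] only 1 remains possible at r1c4. So r1c4=1.
Step 4. [r4c4∈{3}] r4c4's peers cover all but 3 ⇒ r4c4=3.
Step 5. [r4c3∈{1}] r4c3 has the single candidate 1 ⇒ r4c3=1.
Step 6. [r2c4∈{4}] r2c4's peers cover all but 4 ⇒ r2c4=4.
Step 7. [r4c2∈{4}] r4c2's peers cover all but 4 ⇒ r4c2=4.
Step 8. [r1c2∈{2}] nothing but 2 survives at r1c2, so r1c2=2.
Step 9. [r2c3∈{2}] nothing but 2 survives at r2c3. So r2c3=2.

Answer: 4 2 3 1 / 3 1 2 4 / 1 3 4 2 / 2 4 1 3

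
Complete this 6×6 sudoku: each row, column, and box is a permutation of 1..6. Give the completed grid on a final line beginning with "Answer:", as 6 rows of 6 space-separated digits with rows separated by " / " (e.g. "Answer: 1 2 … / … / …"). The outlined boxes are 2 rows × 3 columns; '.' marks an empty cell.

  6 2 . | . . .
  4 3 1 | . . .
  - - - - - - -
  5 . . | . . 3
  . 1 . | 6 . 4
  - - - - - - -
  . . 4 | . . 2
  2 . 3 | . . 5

Step 1. [r6c2∈{6}] only 6 remains possible at r6c2, so r6c2=6.
Step 2. [r4c5∈{2,5}] across row 4, 5 lands solely at r4c5. So r4c5=5.
Step 3. [r5c5∈{1,3,6}] in row 5, 6 fits only at r5c5 ⇒ r5c5=6.
Step 4. [r1c5∈{1,3,4}] 3 has one home in col 5: r1c5. So r1c5=3.
Step 5. [r1c4∈{1,4,5}] row 1 places 4 nowhere but r1c4. So r1c4=4.
Step 6. [r6c4∈{1}] nothing but 1 survives at r6c4, so r6c4=1.
Step 7. [r3c4∈{2}] nothing but 2 survives at r3c4 ⇒ r3c4=2.
Step 8. [r2c6∈{6}] only 6 remains possible at r2c6, so r2c6=6.
Step 9. [r4c3∈{2}] r4c3 has the single candidate 2, so r4c3=2.
Step 10. [r4c1∈{3}] r4c1 has the single candidate 3. So r4c1=3.
Step 11. [r6c5∈{4}] r6c5's peers cover all but 4 ⇒ r6c5=4.
Step 12. [r3c2∈{4}] r3c2 has the single candidate 4, so r3c2=4.
Step 13. [r5c2∈{5}] only 5 remains possible at r5c2. So r5c2=5.
Step 14. [r3c5∈{1}] nothing but 1 survives at r3c5 ⇒ r3c5=1.
Step 15. [r2c4∈{5}] r2c4 has the single candidate 5. So r2c4=5.
Step 16. [r1c3∈{5}] r1c3 has the single candidate 5, so r1c3=5.
Step 17. [r2c5∈{2}] only 2 remains possible at r2c5 ⇒ r2c5=2.
Step 18. [r1c6∈{1}] only 1 remains possible at r1c6, so r1c6=1.
Step 19. [r5c4∈{3}] r5c4 is down to just 3. So r5c4=3.
Step 20. [r5c1∈{1}] nothing but 1 survives at r5c1, so r5c1=1.
Step 21. [r3c3∈{6}] r3c3 has the single candidate 6 ⇒ r3c3=6.

Answer: 6 2 5 4 3 1 / 4 3 1 5 2 6 / 5 4 6 2 1 3 / 3 1 2 6 5 4 / 1 5 4 3 6 2 / 2 6 3 1 4 5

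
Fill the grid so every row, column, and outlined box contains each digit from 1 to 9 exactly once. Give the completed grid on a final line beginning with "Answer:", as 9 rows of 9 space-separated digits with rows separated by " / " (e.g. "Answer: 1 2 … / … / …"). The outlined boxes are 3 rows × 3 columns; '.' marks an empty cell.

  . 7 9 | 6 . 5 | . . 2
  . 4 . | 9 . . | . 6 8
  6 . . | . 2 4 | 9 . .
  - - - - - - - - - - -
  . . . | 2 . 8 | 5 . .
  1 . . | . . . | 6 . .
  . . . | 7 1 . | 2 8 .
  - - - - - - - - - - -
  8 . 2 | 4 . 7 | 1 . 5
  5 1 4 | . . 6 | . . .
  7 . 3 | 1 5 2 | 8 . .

Step 1. [r1c1∈{3}] nothing but 3 survives at r1c1. So r1c1=3.
Step 2. [r2c3∈{1,5}] r2c3 is the only open cell in row 2 admitting 5, so r2c3=5.
Step 3. [r4c5∈{3,4,6,9}] 6 has one home in col 5: r4c5 ⇒ r4c5=6.
Step 4. [r6c2∈{3,5,6,9}] across row 6, 5 lands solely at r6c2, so r6c2=5.
Step 5. [r1c8∈{1,4}] 1 has one home in row 1: r1c8, so r1c8=1.
Step 6. [r4c9∈{1,3,4,7,9}] across row 4, 1 lands solely at r4c9, so r4c9=1.
Step 7. [r5c5∈{3,4,9}] r5c5 is the only open cell in col 5 admitting 4 ⇒ r5c5=4.
Step 8. [r8c8∈{2,3,7,9}] r8c8 is the only open cell in row 8 admitting 2. So r8c8=2.
Step 9. [r5c2∈{2,3,8,9}] row 5 places 2 nowhere but r5c2 ⇒ r5c2=2.
Step 10. [r9c9∈{4,6,9}] r9c9 is the only open cell in col 9 admitting 6. So r9c9=6.
Step 11. [r6c9∈{3,4,9}] across col 9, 4 lands solely at r6c9 ⇒ r6c9=4.
Step 12. [r6c6∈{3,9}] across row 6, 3 lands solely at r6c6, so r6c6=3.
Step 13. [r9c2∈{9}] r9c2 is down to just 9. So r9c2=9.
Step 14. [r2c5∈{3,7}] r2c5 is the only open cell in col 5 admitting 7 ⇒ r2c5=7.
Step 15. [r3c4∈{3,8}] across box 2, 3 lands solely at r3c4, so r3c4=3.
Step 16. [r3c9∈{7}] r3c9 is down to just 7. So r3c9=7.
Step 17. [r5c3∈{7,8}] across row 5, 8 lands solely at r5c3, so r5c3=8.
Step 18. [r5c8∈{3,7,9}] in row 5, 7 fits only at r5c8, so r5c8=7.
Step 19. [r5c9∈{3,9}] 3 has one home in row 5: r5c9, so r5c9=3.
Step 20. [r7c8∈{3,9}] across col 8, 3 lands solely at r7c8. So r7c8=3.
Step 21. [r8c5∈{3,8,9}] row 8 places 3 nowhere but r8c5. So r8c5=3.
Step 22. [r4c8∈{9}] r4c8 is down to just 9, so r4c8=9.
Step 23. [r7c5∈{9}] r7c5 is down to just 9, so r7c5=9.
Step 24. [r1c7∈{4}] only 4 remains possible at r1c7 ⇒ r1c7=4.
Step 25. [r4c1∈{4}] r4c1 is down to just 4, so r4c1=4.
Step 26. [r2c7∈{3}] r2c7 has the single candidate 3, so r2c7=3.
Step 27. [r1c5∈{8}] r1c5's peers cover all but 8 ⇒ r1c5=8.
Step 28. [r8c7∈{7}] only 7 remains possible at r8c7 ⇒ r8c7=7.
Step 29. [r8c4∈{8}] nothing but 8 survives at r8c4. So r8c4=8.
Step 30. [r4c3∈{7}] nothing but 7 survives at r4c3, so r4c3=7.
Step 31. [r2c6∈{1}] r2c6 is down to just 1, so r2c6=1.
Step 32. [r3c8∈{5}] only 5 remains possible at r3c8 ⇒ r3c8=5.
Step 33. [r8c9∈{9}] nothing but 9 survives at r8c9 ⇒ r8c9=9.
Step 34. [r3c2∈{8}] only 8 remains possible at r3c2 ⇒ r3c2=8.
Step 35. [r9c8∈{4}] only 4 remains possible at r9c8, so r9c8=4.
Step 36. [r4c2∈{3}] r4c2 has the single candidate 3, so r4c2=3.
Step 37. [r7c2∈{6}] r7c2's peers cover all but 6. So r7c2=6.
Step 38. [r6c3∈{6}] r6c3 is down to just 6 ⇒ r6c3=6.
Step 39. [r6c1∈{9}] r6c1 has the single candidate 9. So r6c1=9.
Step 40. [r5c4∈{5}] r5c4 is down to just 5, so r5c4=5.
Step 41. [r3c3∈{1}] only 1 remains possible at r3c3 ⇒ r3c3=1.
Step 42. [r2c1∈{2}] r2c1's peers cover all but 2 ⇒ r2c1=2.
Step 43. [r5c6∈{9}] nothing but 9 survives at r5c6 ⇒ r5c6=9.

Answer: 3 7 9 6 8 5 4 1 2 / 2 4 5 9 7 1 3 6 8 / 6 8 1 3 2 4 9 5 7 / 4 3 7 2 6 8 5 9 1 / 1 2 8 5 4 9 6 7 3 / 9 5 6 7 1 3 2 8 4 / 8 6 2 4 9 7 1 3 5 / 5 1 4 8 3 6 7 2 9 / 7 9 3 1 5 2 8 4 6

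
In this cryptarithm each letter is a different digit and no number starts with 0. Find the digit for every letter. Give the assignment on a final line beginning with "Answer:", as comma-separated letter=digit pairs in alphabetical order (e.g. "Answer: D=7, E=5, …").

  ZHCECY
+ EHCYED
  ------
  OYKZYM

Step 1. [col 1: Y + D ≡ M (mod 10)] no forcing yet in column 1 (carry-in 0); D=9 is free and consistent — try it. So D=9.
Step 2. [col 1: Y + D ≡ M (mod 10)] M=0 is one option consistent with column 1 (Y + D ≡ M (mod 10), carry-in 0) — take it, so M=0.
Step 3. [col 1: Y + D ≡ M (mod 10)] from column 1 (D=9, M=0, carry-in 0, digits 0,9 already taken and all letters distinct): Y must equal 1 ⇒ Y=1.
Step 4. [col 2: C + E ≡ Y (mod 10)] C=8 is one option consistent with column 2 (C + E ≡ Y (mod 10), carry-in 1) — take it ⇒ C=8.
Step 5. [col 2: C + E ≡ Y (mod 10)] in column 2 we have C+E≡Y with carry-in 1; given C=8, Y=1 and digits 0,1,8,9 already taken and all letters distinct, that pins E to 2. So E=2.
Step 6. [col 3: E + Y ≡ Z (mod 10)] column 3: given E=2, Y=1, carry-in 1, and digits 0,1,2,8,9 already taken and all letters distinct, E+Y≡Z (mod 10) forces Z=4 ⇒ Z=4.
Step 7. [col 4: C + C ≡ K (mod 10)] column 4: given C=8, carry-in 0, and digits 0,1,2,4,8,9 already taken and all letters distinct, C+C≡K (mod 10) forces K=6, so K=6.
Step 8. [col 5: H + H ≡ Y (mod 10)] in column 5 we have H+H≡Y with carry-in 1; given Y=1 and digits 0,1,2,4,6,8,9 already taken and all letters distinct, that pins H to 5, so H=5.
Step 9. [col 6: Z + E ≡ O (mod 10)] column 6: given Z=4, E=2, carry-in 1, and digits 0,1,2,4,5,6,8,9 already taken and all letters distinct, Z+E≡O (mod 10) forces O=7. So O=7.

Answer: C=8, D=9, E=2, H=5, K=6, M=0, O=7, Y=1, Z=4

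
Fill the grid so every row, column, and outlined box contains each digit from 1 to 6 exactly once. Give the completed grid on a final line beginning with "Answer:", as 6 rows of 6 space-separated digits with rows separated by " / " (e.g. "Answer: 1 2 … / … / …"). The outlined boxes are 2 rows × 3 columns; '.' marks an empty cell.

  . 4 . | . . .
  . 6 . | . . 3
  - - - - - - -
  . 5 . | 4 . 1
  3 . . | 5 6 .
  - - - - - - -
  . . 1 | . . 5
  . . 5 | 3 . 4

Step 1. [r5c5∈{2}] only 2 remains possible at r5c5, so r5c5=2.
Step 2. [r2c3∈{2}] only 2 remains possible at r2c3 ⇒ r2c3=2.
Step 3. [r2c4∈{1}] nothing but 1 survives at r2c4 ⇒ r2c4=1.
Step 4. [r6c1∈{2,6}] 6 has one home in row 6: r6c1, so r6c1=6.
Step 5. [r1c6∈{2,6}] across col 6, 6 lands solely at r1c6. So r1c6=6.
Step 6. [r2c1∈{5}] r2c1's peers cover all but 5, so r2c1=5.
Step 7. [r4c6∈{2}] r4c6's peers cover all but 2, so r4c6=2.
Step 8. [r6c2∈{2}] r6c2 is down to just 2, so r6c2=2.
Step 9. [r5c1∈{4}] only 4 remains possible at r5c1. So r5c1=4.
Step 10. [r3c3∈{6}] r3c3 has the single candidate 6 ⇒ r3c3=6.
Step 11. [r1c4∈{2}] r1c4 is down to just 2, so r1c4=2.
Step 12. [r1c5∈{5}] r1c5 is down to just 5, so r1c5=5.
Step 13. [r3c5∈{3}] nothing but 3 survives at r3c5 ⇒ r3c5=3.
Step 14. [r1c3∈{3}] only 3 remains possible at r1c3, so r1c3=3.
Step 15. [r4c3∈{4}] nothing but 4 survives at r4c3 ⇒ r4c3=4.
Step 16. [r5c2∈{3}] r5c2 is down to just 3, so r5c2=3.
Step 17. [r3c1∈{2}] r3c1's peers cover all but 2. So r3c1=2.
Step 18. [r2c5∈{4}] r2c5 is down to just 4, so r2c5=4.
Step 19. [r4c2∈{1}] r4c2's peers cover all but 1. So r4c2=1.
Step 20. [r6c5∈{1}] only 1 remains possible at r6c5 ⇒ r6c5=1.
Step 21. [r5c4∈{6}] r5c4 has the single candidate 6 ⇒ r5c4=6.
Step 22. [r1c1∈{1}] r1c1's peers cover all but 1, so r1c1=1.

Answer: 1 4 3 2 5 6 / 5 6 2 1 4 3 / 2 5 6 4 3 1 / 3 1 4 5 6 2 / 4 3 1 6 2 5 / 6 2 5 3 1 4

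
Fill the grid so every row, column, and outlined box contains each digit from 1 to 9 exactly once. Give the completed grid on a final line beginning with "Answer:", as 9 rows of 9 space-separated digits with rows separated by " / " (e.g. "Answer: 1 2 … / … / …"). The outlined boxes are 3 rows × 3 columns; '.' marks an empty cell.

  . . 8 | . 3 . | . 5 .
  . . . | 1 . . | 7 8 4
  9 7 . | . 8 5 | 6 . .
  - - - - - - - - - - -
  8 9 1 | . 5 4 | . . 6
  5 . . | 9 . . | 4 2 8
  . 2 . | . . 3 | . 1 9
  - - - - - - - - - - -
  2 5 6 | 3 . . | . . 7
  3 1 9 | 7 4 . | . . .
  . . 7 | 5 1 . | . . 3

Step 1. [r2c5∈{2,6,9}] across col 5, 2 lands solely at r2c5. So r2c5=2.
Step 2. [r1c7∈{1,2,9}] in box 3, 9 fits only at r1c7, so r1c7=9.
Step 3. [r2c1∈{6}] nothing but 6 survives at r2c1. So r2c1=6.
Step 4. [r9c1∈{4}] r9c1 has the single candidate 4, so r9c1=4.
Step 5. [r7c5∈{9}] r7c5 is down to just 9, so r7c5=9.
Step 6. [r3c3∈{2,3,4}] r3c3 is the only open cell in col 3 admitting 2 ⇒ r3c3=2.
Step 7. [r7c6∈{8}] only 8 remains possible at r7c6. So r7c6=8.
Step 8. [r5c2∈{3,6}] across col 2, 6 lands solely at r5c2, so r5c2=6.
Step 9. [r8c7∈{2,5,8}] in row 8, 8 fits only at r8c7. So r8c7=8.
Step 10. [r6c5∈{6,7}] r6c5 is the only open cell in col 5 admitting 6 ⇒ r6c5=6.
Step 11. [r1c6∈{6,7}] r1c6 is the only open cell in row 1 admitting 7, so r1c6=7.
Step 12. [r8c8∈{6}] r8c8 is down to just 6 ⇒ r8c8=6.
Step 13. [r1c9∈{1,2}] r1c9 is the only open cell in row 1 admitting 2. So r1c9=2.
Step 14. [r1c4∈{4,6}] in row 1, 6 fits only at r1c4. So r1c4=6.
Step 15. [r2c2∈{3}] r2c2's peers cover all but 3 ⇒ r2c2=3.
Step 16. [r8c6∈{2}] r8c6 is down to just 2. So r8c6=2.
Step 17. [r4c7∈{3}] r4c7 has the single candidate 3 ⇒ r4c7=3.
Step 18. [r3c8∈{3}] r3c8 has the single candidate 3. So r3c8=3.
Step 19. [r3c4∈{4}] nothing but 4 survives at r3c4. So r3c4=4.
Step 20. [r6c3∈{4}] nothing but 4 survives at r6c3, so r6c3=4.
Step 21. [r5c6∈{1}] r5c6 has the single candidate 1. So r5c6=1.
Step 22. [r7c7∈{1}] nothing but 1 survives at r7c7. So r7c7=1.
Step 23. [r1c1∈{1}] nothing but 1 survives at r1c1, so r1c1=1.
Step 24. [r4c8∈{7}] r4c8 has the single candidate 7, so r4c8=7.
Step 25. [r6c4∈{8}] r6c4 has the single candidate 8, so r6c4=8.
Step 26. [r9c7∈{2}] r9c7 has the single candidate 2 ⇒ r9c7=2.
Step 27. [r5c5∈{7}] r5c5 is down to just 7 ⇒ r5c5=7.
Step 28. [r1c2∈{4}] r1c2 is down to just 4, so r1c2=4.
Step 29. [r2c6∈{9}] r2c6 is down to just 9, so r2c6=9.
Step 30. [r9c2∈{8}] only 8 remains possible at r9c2 ⇒ r9c2=8.
Step 31. [r5c3∈{3}] r5c3 has the single candidate 3, so r5c3=3.
Step 32. [r8c9∈{5}] r8c9 has the single candidate 5 ⇒ r8c9=5.
Step 33. [r9c8∈{9}] r9c8's peers cover all but 9, so r9c8=9.
Step 34. [r4c4∈{2}] nothing but 2 survives at r4c4 ⇒ r4c4=2.
Step 35. [r3c9∈{1}] r3c9 has the single candidate 1 ⇒ r3c9=1.
Step 36. [r2c3∈{5}] only 5 remains possible at r2c3. So r2c3=5.
Step 37. [r9c6∈{6}] r9c6's peers cover all but 6. So r9c6=6.
Step 38. [r6c1∈{7}] only 7 remains possible at r6c1, so r6c1=7.
Step 39. [r7c8∈{4}] only 4 remains possible at r7c8 ⇒ r7c8=4.
Step 40. [r6c7∈{5}] only 5 remains possible at r6c7, so r6c7=5.

Answer: 1 4 8 6 3 7 9 5 2 / 6 3 5 1 2 9 7 8 4 / 9 7 2 4 8 5 6 3 1 / 8 9 1 2 5 4 3 7 6 / 5 6 3 9 7 1 4 2 8 / 7 2 4 8 6 3 5 1 9 / 2 5 6 3 9 8 1 4 7 / 3 1 9 7 4 2 8 6 5 / 4 8 7 5 1 6 2 9 3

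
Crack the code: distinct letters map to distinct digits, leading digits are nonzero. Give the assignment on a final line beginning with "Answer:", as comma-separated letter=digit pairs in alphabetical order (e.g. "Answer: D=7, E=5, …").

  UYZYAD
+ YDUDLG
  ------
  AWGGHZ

Step 1. [col 1: D + G ≡ Z (mod 10)] Z=6 is one option consistent with column 1 (D + G ≡ Z (mod 10), carry-in 0) — take it, so Z=6.
Step 2. [col 1: D + G ≡ Z (mod 10)] column 1 (D + G ≡ Z (mod 10), carry-in 0) doesn't pin D yet; pick D=7 and continue, so D=7.
Step 3. [col 1: D + G ≡ Z (mod 10)] column 1 reads D+G+carry(0)=Z with D=7, Z=6; with digits 6,7 already taken and all letters distinct, the only value for G is 9. So G=9.
Step 4. [col 2: A + L ≡ H (mod 10)] no forcing yet in column 2 (carry-in 1); L=5 is free and consistent — try it, so L=5.
Step 5. [col 2: A + L ≡ H (mod 10)] no forcing yet in column 2 (carry-in 1); A=4 is free and consistent — try it, so A=4.
Step 6. [col 2: A + L ≡ H (mod 10)] from column 2 (A=4, L=5, carry-in 1, digits 4,5,6,7,9 already taken and all letters distinct): H must equal 0, so H=0.
Step 7. [col 3: Y + D ≡ G (mod 10)] column 3 reads Y+D+carry(1)=G with D=7, G=9; with digits 0,4,5,6,7,9 already taken and all letters distinct, the only value for Y is 1, so Y=1.
Step 8. [col 4: Z + U ≡ G (mod 10)] from column 4 (Z=6, G=9, carry-in 0, digits 0,1,4,5,6,7,9 already taken and all letters distinct): U must equal 3. So U=3.
Step 9. [col 5: Y + D ≡ W (mod 10)] from column 5 (Y=1, D=7, carry-in 0, digits 0,1,3,4,5,6,7,9 already taken and all letters distinct): W must equal 8, so W=8.

Answer: A=4, D=7, G=9, H=0, L=5, U=3, W=8, Y=1, Z=6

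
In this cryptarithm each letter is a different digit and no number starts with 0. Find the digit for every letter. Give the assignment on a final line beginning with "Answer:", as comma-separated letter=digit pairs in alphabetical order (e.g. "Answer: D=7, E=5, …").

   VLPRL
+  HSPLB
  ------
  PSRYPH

Step 1. [col 1: L + B ≡ H (mod 10)] H=7 is one option consistent with column 1 (L + B ≡ H (mod 10), carry-in 0) — take it. So H=7.
Step 2. [col 1: L + B ≡ H (mod 10)] B=9 is one option consistent with column 1 (L + B ≡ H (mod 10), carry-in 0) — take it ⇒ B=9.
Step 3. [col 1: L + B ≡ H (mod 10)] column 1 reads L+B+carry(0)=H with B=9, H=7; with digits 7,9 already taken and all letters distinct, the only value for L is 8. So L=8.
Step 4. [col 2: R + L ≡ P (mod 10)] column 2 (R + L ≡ P (mod 10), carry-in 1) doesn't pin P yet; pick P=1 and continue ⇒ P=1.
Step 5. [col 2: R + L ≡ P (mod 10)] in column 2 we have R+L≡P with carry-in 1; given L=8, P=1 and digits 1,7,8,9 already taken and all letters distinct, that pins R to 2 ⇒ R=2.
Step 6. [col 3: P + P ≡ Y (mod 10)] in column 3 we have P+P≡Y with carry-in 1; given P=1 and digits 1,2,7,8,9 already taken and all letters distinct, that pins Y to 3, so Y=3.
Step 7. [col 4: L + S ≡ R (mod 10)] in column 4 we have L+S≡R with carry-in 0; given L=8, R=2 and digits 1,2,3,7,8,9 already taken and all letters distinct, that pins S to 4. So S=4.
Step 8. [col 5: V + H ≡ S (mod 10)] column 5: given H=7, S=4, carry-in 1, and digits 1,2,3,4,7,8,9 already taken and all letters distinct, V+H≡S (mod 10) forces V=6 ⇒ V=6.

Answer: B=9, H=7, L=8, P=1, R=2, S=4, V=6, Y=3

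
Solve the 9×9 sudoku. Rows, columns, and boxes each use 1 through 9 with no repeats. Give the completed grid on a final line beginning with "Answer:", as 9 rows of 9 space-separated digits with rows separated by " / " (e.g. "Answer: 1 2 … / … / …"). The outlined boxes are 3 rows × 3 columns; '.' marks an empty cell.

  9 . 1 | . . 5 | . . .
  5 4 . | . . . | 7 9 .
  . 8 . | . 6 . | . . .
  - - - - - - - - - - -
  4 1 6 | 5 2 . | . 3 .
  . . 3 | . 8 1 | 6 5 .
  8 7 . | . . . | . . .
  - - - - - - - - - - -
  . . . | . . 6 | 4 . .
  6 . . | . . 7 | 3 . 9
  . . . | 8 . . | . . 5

Step 1. [r2c3∈{2}] r2c3 is down to just 2. So r2c3=2.
Step 2. [r4c6∈{9}] r4c6 has the single candidate 9. So r4c6=9.
Step 3. [r3c4∈{1,2,3,4,7,9}] r3c4 is the only open cell in row 3 admitting 9. So r3c4=9.
Step 4. [r2c9∈{1,3,6,8}] in row 2, 6 fits only at r2c9 ⇒ r2c9=6.
Step 5. [r5c2∈{2,9}] 9 has one home in row 5: r5c2, so r5c2=9.
Step 6. [r5c4∈{4,7}] in box 5, 7 fits only at r5c4, so r5c4=7.
Step 7. [r5c9∈{2,4}] 4 has one home in row 5: r5c9, so r5c9=4.
Step 8. [r9c8∈{1,2,6,7}] across row 9, 6 lands solely at r9c8. So r9c8=6.
Step 9. [r7c8∈{1,2,7,8}] across col 8, 7 lands solely at r7c8 ⇒ r7c8=7.
Step 10. [r4c7∈{8}] r4c7 is down to just 8. So r4c7=8.
Step 11. [r1c7∈{2}] only 2 remains possible at r1c7 ⇒ r1c7=2.
Step 12. [r9c7∈{1}] only 1 remains possible at r9c7, so r9c7=1.
Step 13. [r7c1∈{1,2,3}] r7c1 is the only open cell in col 1 admitting 1, so r7c1=1.
Step 14. [r3c6∈{2,3,4}] row 3 places 2 nowhere but r3c6 ⇒ r3c6=2.
Step 15. [r1c5∈{3,4,7}] 7 has one home in row 1: r1c5 ⇒ r1c5=7.
Step 16. [r1c4∈{3,4}] box 2 places 4 nowhere but r1c4, so r1c4=4.
Step 17. [r3c3∈{7}] r3c3's peers cover all but 7. So r3c3=7.
Step 18. [r3c1∈{3}] only 3 remains possible at r3c1, so r3c1=3.
Step 19. [r1c8∈{8}] nothing but 8 survives at r1c8 ⇒ r1c8=8.
Step 20. [r8c8∈{2}] nothing but 2 survives at r8c8, so r8c8=2.
Step 21. [r8c2∈{5}] nothing but 5 survives at r8c2, so r8c2=5.
Step 22. [r7c5∈{3,5,9}] 5 has one home in row 7: r7c5 ⇒ r7c5=5.
Step 23. [r9c5∈{3,4,9}] across col 5, 9 lands solely at r9c5, so r9c5=9.
Step 24. [r6c8∈{1}] r6c8 is down to just 1, so r6c8=1.
Step 25. [r8c4∈{1}] r8c4's peers cover all but 1, so r8c4=1.
Step 26. [r2c4∈{3}] r2c4 has the single candidate 3. So r2c4=3.
Step 27. [r8c5∈{4}] r8c5 is down to just 4 ⇒ r8c5=4.
Step 28. [r9c6∈{3}] r9c6 has the single candidate 3. So r9c6=3.
Step 29. [r9c2∈{2}] r9c2's peers cover all but 2 ⇒ r9c2=2.
Step 30. [r7c3∈{8,9}] r7c3 is the only open cell in row 7 admitting 9, so r7c3=9.
Step 31. [r2c6∈{8}] nothing but 8 survives at r2c6 ⇒ r2c6=8.
Step 32. [r9c1∈{7}] r9c1 is down to just 7, so r9c1=7.
Step 33. [r3c7∈{5}] r3c7 is down to just 5, so r3c7=5.
Step 34. [r7c2∈{3}] r7c2 is down to just 3. So r7c2=3.
Step 35. [r1c2∈{6}] only 6 remains possible at r1c2, so r1c2=6.
Step 36. [r6c4∈{6}] r6c4 has the single candidate 6, so r6c4=6.
Step 37. [r6c5∈{3}] nothing but 3 survives at r6c5. So r6c5=3.
Step 38. [r9c3∈{4}] r9c3's peers cover all but 4 ⇒ r9c3=4.
Step 39. [r7c4∈{2}] r7c4's peers cover all but 2. So r7c4=2.
Step 40. [r3c8∈{4}] r3c8's peers cover all but 4, so r3c8=4.
Step 41. [r6c9∈{2}] r6c9's peers cover all but 2 ⇒ r6c9=2.
Step 42. [r6c7∈{9}] r6c7 has the single candidate 9, so r6c7=9.
Step 43. [r7c9∈{8}] r7c9 is down to just 8, so r7c9=8.
Step 44. [r8c3∈{8}] only 8 remains possible at r8c3, so r8c3=8.
Step 45. [r1c9∈{3}] r1c9 has the single candidate 3 ⇒ r1c9=3.
Step 46. [r3c9∈{1}] nothing but 1 survives at r3c9, so r3c9=1.
Step 47. [r6c6∈{4}] r6c6 has the single candidate 4 ⇒ r6c6=4.
Step 48. [r4c9∈{7}] r4c9 has the single candidate 7. So r4c9=7.
Step 49. [r5c1∈{2}] nothing but 2 survives at r5c1. So r5c1=2.
Step 50. [r2c5∈{1}] only 1 remains possible at r2c5, so r2c5=1.
Step 51. [r6c3∈{5}] r6c3 is down to just 5. So r6c3=5.

Answer: 9 6 1 4 7 5 2 8 3 / 5 4 2 3 1 8 7 9 6 / 3 8 7 9 6 2 5 4 1 / 4 1 6 5 2 9 8 3 7 / 2 9 3 7 8 1 6 5 4 / 8 7 5 6 3 4 9 1 2 / 1 3 9 2 5 6 4 7 8 / 6 5 8 1 4 7 3 2 9 / 7 2 4 8 9 3 1 6 5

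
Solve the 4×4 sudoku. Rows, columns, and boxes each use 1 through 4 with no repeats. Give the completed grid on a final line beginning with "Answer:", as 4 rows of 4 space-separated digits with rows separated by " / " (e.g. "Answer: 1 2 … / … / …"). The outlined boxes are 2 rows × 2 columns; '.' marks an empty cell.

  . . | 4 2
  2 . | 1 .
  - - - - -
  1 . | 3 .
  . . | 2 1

Step 1. [r1c1∈{3}] r1c1 has the single candidate 3, so r1c1=3.
Step 2. [r4c1∈{4}] r4c1's peers cover all but 4, so r4c1=4.
Step 3. [r3c2∈{2}] r3c2's peers cover all but 2, so r3c2=2.
Step 4. [r2c2∈{4}] r2c2's peers cover all but 4, so r2c2=4.
Step 5. [r1c2∈{1}] only 1 remains possible at r1c2, so r1c2=1.
Step 6. [r3c4∈{4}] nothing but 4 survives at r3c4. So r3c4=4.
Step 7. [r4c2∈{3}] r4c2 is down to just 3, so r4c2=3.
Step 8. [r2c4∈{3}] r2c4 is down to just 3. So r2c4=3.

Answer: 3 1 4 2 / 2 4 1 3 / 1 2 3 4 / 4 3 2 1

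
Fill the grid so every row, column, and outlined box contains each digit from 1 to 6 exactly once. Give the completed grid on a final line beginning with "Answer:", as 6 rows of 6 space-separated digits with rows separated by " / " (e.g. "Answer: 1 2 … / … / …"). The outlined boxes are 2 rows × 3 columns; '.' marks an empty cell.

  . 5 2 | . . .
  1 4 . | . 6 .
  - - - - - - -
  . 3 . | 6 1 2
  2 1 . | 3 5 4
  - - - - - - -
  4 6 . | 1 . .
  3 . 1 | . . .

Step 1. [r5c5∈{2,3}] 2 has one home in row 5: r5c5 ⇒ r5c5=2.
Step 2. [r1c5∈{3,4}] r1c5 is the only open cell in col 5 admitting 3 ⇒ r1c5=3.
Step 3. [r2c6∈{5}] nothing but 5 survives at r2c6, so r2c6=5.
Step 4. [r3c3∈{4,5}] row 3 places 4 nowhere but r3c3. So r3c3=4.
Step 5. [r1c4∈{4}] r1c4 is down to just 4 ⇒ r1c4=4.
Step 6. [r4c3∈{6}] r4c3 has the single candidate 6. So r4c3=6.
Step 7. [r2c4∈{2}] nothing but 2 survives at r2c4. So r2c4=2.
Step 8. [r6c5∈{4}] nothing but 4 survives at r6c5 ⇒ r6c5=4.
Step 9. [r3c1∈{5}] nothing but 5 survives at r3c1 ⇒ r3c1=5.
Step 10. [r5c3∈{5}] r5c3 has the single candidate 5, so r5c3=5.
Step 11. [r1c1∈{6}] only 6 remains possible at r1c1. So r1c1=6.
Step 12. [r1c6∈{1}] r1c6 is down to just 1 ⇒ r1c6=1.
Step 13. [r5c6∈{3}] r5c6's peers cover all but 3 ⇒ r5c6=3.
Step 14. [r6c4∈{5}] nothing but 5 survives at r6c4. So r6c4=5.
Step 15. [r6c6∈{6}] r6c6's peers cover all but 6 ⇒ r6c6=6.
Step 16. [r2c3∈{3}] r2c3 has the single candidate 3, so r2c3=3.
Step 17. [r6c2∈{2}] only 2 remains possible at r6c2. So r6c2=2.

Answer: 6 5 2 4 3 1 / 1 4 3 2 6 5 / 5 3 4 6 1 2 / 2 1 6 3 5 4 / 4 6 5 1 2 3 / 3 2 1 5 4 6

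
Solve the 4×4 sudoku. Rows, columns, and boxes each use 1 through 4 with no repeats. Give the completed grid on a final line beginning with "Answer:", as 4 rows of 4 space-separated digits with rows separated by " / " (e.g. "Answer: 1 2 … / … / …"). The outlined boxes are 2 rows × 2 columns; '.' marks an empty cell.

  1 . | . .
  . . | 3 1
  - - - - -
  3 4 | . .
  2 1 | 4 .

Step 1. [r1c3∈{2}] nothing but 2 survives at r1c3 ⇒ r1c3=2.
Step 2. [r2c2∈{2}] r2c2's peers cover all but 2. So r2c2=2.
Step 3. [r3c3∈{1}] r3c3 is down to just 1 ⇒ r3c3=1.
Step 4. [r3c4∈{2}] r3c4's peers cover all but 2. So r3c4=2.
Step 5. [r4c4∈{3}] r4c4's peers cover all but 3. So r4c4=3.
Step 6. [r1c4∈{4}] nothing but 4 survives at r1c4 ⇒ r1c4=4.
Step 7. [r2c1∈{4}] nothing but 4 survives at r2c1. So r2c1=4.
Step 8. [r1c2∈{3}] nothing but 3 survives at r1c2 ⇒ r1c2=3.

Answer: 1 3 2 4 / 4 2 3 1 / 3 4 1 2 / 2 1 4 3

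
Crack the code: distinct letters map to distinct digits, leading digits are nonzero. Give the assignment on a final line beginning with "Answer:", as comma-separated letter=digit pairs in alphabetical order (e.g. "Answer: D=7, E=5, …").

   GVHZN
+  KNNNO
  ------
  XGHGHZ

Step 1. [col 1: N + O ≡ Z (mod 10)] no forcing yet in column 1 (carry-in 0); N=7 is free and consistent — try it ⇒ N=7.
Step 2. [col 1: N + O ≡ Z (mod 10)] column 1 (N + O ≡ Z (mod 10), carry-in 0) doesn't pin O yet; pick O=5 and continue ⇒ O=5.
Step 3. [col 1: N + O ≡ Z (mod 10)] in column 1 we have N+O≡Z with carry-in 0; given N=7, O=5 and digits 5,7 already taken and all letters distinct, that pins Z to 2, so Z=2.
Step 4. [X] adding two 5-digit numbers gives at most 5+1 digits, and here it does — X is that final carry and must be 1, so X=1.
Step 5. [col 2: Z + N ≡ H (mod 10)] column 2: given Z=2, N=7, carry-in 1, and digits 1,2,5,7 already taken and all letters distinct, Z+N≡H (mod 10) forces H=0 ⇒ H=0.
Step 6. [col 3: H + N ≡ G (mod 10)] column 3 reads H+N+carry(1)=G with H=0, N=7; with digits 0,1,2,5,7 already taken and all letters distinct, the only value for G is 8 ⇒ G=8.
Step 7. [col 4: V + N ≡ H (mod 10)] in column 4 we have V+N≡H with carry-in 0; given N=7, H=0 and digits 0,1,2,5,7,8 already taken and all letters distinct, that pins V to 3 ⇒ V=3.
Step 8. [col 5: G + K ≡ G (mod 10)] in column 5 we have G+K≡G with carry-in 1; given G=8 and digits 0,1,2,3,5,7,8 already taken and all letters distinct, that pins K to 9. So K=9.

Answer: G=8, H=0, K=9, N=7, O=5, V=3, X=1, Z=2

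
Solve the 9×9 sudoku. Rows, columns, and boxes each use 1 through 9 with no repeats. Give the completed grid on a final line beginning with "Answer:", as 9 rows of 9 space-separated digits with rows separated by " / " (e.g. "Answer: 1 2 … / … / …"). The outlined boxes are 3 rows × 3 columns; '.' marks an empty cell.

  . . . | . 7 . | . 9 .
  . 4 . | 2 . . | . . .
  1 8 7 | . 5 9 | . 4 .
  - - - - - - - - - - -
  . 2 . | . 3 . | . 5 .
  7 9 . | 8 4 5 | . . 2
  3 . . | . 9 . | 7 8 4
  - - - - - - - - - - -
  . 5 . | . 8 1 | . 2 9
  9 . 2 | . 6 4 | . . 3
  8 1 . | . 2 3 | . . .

Step 1. [r3c9∈{6}] nothing but 6 survives at r3c9, so r3c9=6.
Step 2. [r4c9∈{1}] r4c9 is down to just 1. So r4c9=1.
Step 3. [r6c2∈{6}] r6c2's peers cover all but 6. So r6c2=6.
Step 4. [r8c7∈{1,5,8}] across row 8, 8 lands solely at r8c7, so r8c7=8.
Step 5. [r7c3∈{3,4,6}] row 7 places 3 nowhere but r7c3, so r7c3=3.
Step 6. [r7c4∈{7}] r7c4's peers cover all but 7, so r7c4=7.
Step 7. [r1c1∈{2,5,6}] col 1 places 2 nowhere but r1c1 ⇒ r1c1=2.
Step 8. [r2c1∈{5,6}] in col 1, 5 fits only at r2c1, so r2c1=5.
Step 9. [r1c3∈{6}] r1c3's peers cover all but 6 ⇒ r1c3=6.
Step 10. [r2c5∈{1}] r2c5 has the single candidate 1 ⇒ r2c5=1.
Step 11. [r2c7∈{3}] r2c7 is down to just 3, so r2c7=3.
Step 12. [r5c7∈{6}] r5c7 is down to just 6, so r5c7=6.
Step 13. [r9c3∈{4}] r9c3's peers cover all but 4, so r9c3=4.
Step 14. [r9c7∈{5}] r9c7 is down to just 5. So r9c7=5.
Step 15. [r9c9∈{7}] r9c9's peers cover all but 7 ⇒ r9c9=7.
Step 16. [r2c9∈{8}] r2c9 is down to just 8 ⇒ r2c9=8.
Step 17. [r1c4∈{3,4}] row 1 places 4 nowhere but r1c4. So r1c4=4.
Step 18. [r6c4∈{1}] r6c4's peers cover all but 1. So r6c4=1.
Step 19. [r4c4∈{6}] nothing but 6 survives at r4c4. So r4c4=6.
Step 20. [r4c6∈{7}] r4c6 is down to just 7, so r4c6=7.
Step 21. [r2c6∈{6}] r2c6 is down to just 6. So r2c6=6.
Step 22. [r5c3∈{1}] only 1 remains possible at r5c3, so r5c3=1.
Step 23. [r8c8∈{1}] nothing but 1 survives at r8c8. So r8c8=1.
Step 24. [r1c2∈{3}] nothing but 3 survives at r1c2, so r1c2=3.
Step 25. [r9c8∈{6}] nothing but 6 survives at r9c8, so r9c8=6.
Step 26. [r1c7∈{1}] r1c7's peers cover all but 1 ⇒ r1c7=1.
Step 27. [r2c3∈{9}] nothing but 9 survives at r2c3 ⇒ r2c3=9.
Step 28. [r6c6∈{2}] r6c6 has the single candidate 2 ⇒ r6c6=2.
Step 29. [r7c7∈{4}] r7c7's peers cover all but 4, so r7c7=4.
Step 30. [r1c9∈{5}] r1c9 has the single candidate 5 ⇒ r1c9=5.
Step 31. [r5c8∈{3}] r5c8's peers cover all but 3 ⇒ r5c8=3.
Step 32. [r7c1∈{6}] only 6 remains possible at r7c1, so r7c1=6.
Step 33. [r4c1∈{4}] r4c1's peers cover all but 4. So r4c1=4.
Step 34. [r1c6∈{8}] r1c6 has the single candidate 8. So r1c6=8.
Step 35. [r4c3∈{8}] r4c3 is down to just 8 ⇒ r4c3=8.
Step 36. [r4c7∈{9}] nothing but 9 survives at r4c7. So r4c7=9.
Step 37. [r2c8∈{7}] only 7 remains possible at r2c8. So r2c8=7.
Step 38. [r8c2∈{7}] r8c2 is down to just 7, so r8c2=7.
Step 39. [r8c4∈{5}] only 5 remains possible at r8c4. So r8c4=5.
Step 40. [r3c7∈{2}] only 2 remains possible at r3c7. So r3c7=2.
Step 41. [r9c4∈{9}] only 9 remains possible at r9c4, so r9c4=9.
Step 42. [r6c3∈{5}] nothing but 5 survives at r6c3, so r6c3=5.
Step 43. [r3c4∈{3}] nothing but 3 survives at r3c4, so r3c4=3.

Answer: 2 3 6 4 7 8 1 9 5 / 5 4 9 2 1 6 3 7 8 / 1 8 7 3 5 9 2 4 6 / 4 2 8 6 3 7 9 5 1 / 7 9 1 8 4 5 6 3 2 / 3 6 5 1 9 2 7 8 4 / 6 5 3 7 8 1 4 2 9 / 9 7 2 5 6 4 8 1 3 / 8 1 4 9 2 3 5 6 7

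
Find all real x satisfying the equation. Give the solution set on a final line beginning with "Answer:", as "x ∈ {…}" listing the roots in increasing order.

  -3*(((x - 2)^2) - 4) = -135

Step 1. [-3*(((x - 2)^2) - 4) = -135] -3·(inner) — divide through by -3 ⇒ div: ((x - 2)^2) - 4 = 45.
Step 2. [((x - 2)^2) - 4 = 45] 4 comes off first (add 4), so sub: (x - 2)^2 = 49.
Step 3. [(x - 2)^2 = 49] √ both sides: 49 ≥ 0 gives two branches ⇒ sqrt: x - 2 = 7 or -7.
Step 4. [x - 2 = 7 or -7] 2 comes off first (add 2) ⇒ sub: x = 9 or -5.

Answer: x ∈ {-5, 9}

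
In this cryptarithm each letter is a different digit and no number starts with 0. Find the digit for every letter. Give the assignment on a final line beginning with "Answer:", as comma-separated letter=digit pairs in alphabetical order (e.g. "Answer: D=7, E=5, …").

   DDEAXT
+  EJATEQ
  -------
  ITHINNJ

Step 1. [col 1: T + Q ≡ J (mod 10)] several values work for T in column 1 (T + Q ≡ J (mod 10), carry-in 0); try T=6. So T=6.
Step 2. [col 1: T + Q ≡ J (mod 10)] no forcing yet in column 1 (carry-in 0); J=5 is free and consistent — try it, so J=5.
Step 3. [I] I is the leading digit of a 7-digit sum of two 6-digit numbers; the final carry is exactly 1, so I=1.
Step 4. [col 1: T + Q ≡ J (mod 10)] from column 1 (T=6, J=5, carry-in 0, digits 1,5,6 already taken and all letters distinct): Q must equal 9. So Q=9.
Step 5. [col 2: X + E ≡ N (mod 10)] no forcing yet in column 2 (carry-in 1); E=7 is free and consistent — try it ⇒ E=7.
Step 6. [col 2: X + E ≡ N (mod 10)] several values work for N in column 2 (X + E ≡ N (mod 10), carry-in 1); try N=0, so N=0.
Step 7. [col 2: X + E ≡ N (mod 10)] column 2 reads X+E+carry(1)=N with E=7, N=0; with digits 0,1,5,6,7,9 already taken and all letters distinct, the only value for X is 2. So X=2.
Step 8. [col 3: A + T ≡ N (mod 10)] in column 3 we have A+T≡N with carry-in 1; given T=6, N=0 and digits 0,1,2,5,6,7,9 already taken and all letters distinct, that pins A to 3, so A=3.
Step 9. [col 5: D + J ≡ H (mod 10)] column 5: given J=5, carry-in 1, and digits 0,1,2,3,5,6,7,9 already taken and all letters distinct, D+J≡H (mod 10) forces H=4, so H=4.
Step 10. [col 5: D + J ≡ H (mod 10)] in column 5 we have D+J≡H with carry-in 1; given J=5, H=4 and digits 0,1,2,3,4,5,6,7,9 already taken and all letters distinct, that pins D to 8, so D=8.

Answer: A=3, D=8, E=7, H=4, I=1, J=5, N=0, Q=9, T=6, X=2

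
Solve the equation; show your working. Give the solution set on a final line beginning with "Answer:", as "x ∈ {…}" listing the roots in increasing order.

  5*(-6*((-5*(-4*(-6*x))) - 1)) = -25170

Step 1. [5*(-6*((-5*(-4*(-6*x))) - 1)) = -25170] divide by the outer 5 ⇒ div: -6*((-5*(-4*(-6*x))) - 1) = -5034.
Step 2. [-6*((-5*(-4*(-6*x))) - 1) = -5034] -6·(inner) — divide through by -6 ⇒ div: (-5*(-4*(-6*x))) - 1 = 839.
Step 3. [(-5*(-4*(-6*x))) - 1 = 839] peel the -1: add 1 from each side ⇒ sub: -5*(-4*(-6*x)) = 840.
Step 4. [-5*(-4*(-6*x)) = 840] LHS = -5·(…); ÷-5 both sides. So div: -4*(-6*x) = -168.
Step 5. [-4*(-6*x) = -168] -4·(inner) — divide through by -4, so div: -6*x = 42.
Step 6. [-6*x = 42] -6 out front; divide by -6, so div: x = -7.

Answer: x ∈ {-7}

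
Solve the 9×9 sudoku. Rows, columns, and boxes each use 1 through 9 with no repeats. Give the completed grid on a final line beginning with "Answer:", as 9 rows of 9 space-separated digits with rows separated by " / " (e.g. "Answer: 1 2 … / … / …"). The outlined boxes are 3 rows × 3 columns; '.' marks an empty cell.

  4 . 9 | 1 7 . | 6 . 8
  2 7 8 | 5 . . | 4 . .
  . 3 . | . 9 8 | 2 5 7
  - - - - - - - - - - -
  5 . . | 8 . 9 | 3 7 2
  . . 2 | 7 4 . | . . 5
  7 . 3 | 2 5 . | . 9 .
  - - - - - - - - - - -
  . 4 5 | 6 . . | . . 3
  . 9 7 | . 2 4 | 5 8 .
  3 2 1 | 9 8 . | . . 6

Step 1. [r5c6∈{1,3,6}] across row 5, 3 lands solely at r5c6 ⇒ r5c6=3.
Step 2. [r7c5∈{1}] only 1 remains possible at r7c5. So r7c5=1.
Step 3. [r4c2∈{1,6}] row 4 places 1 nowhere but r4c2 ⇒ r4c2=1.
Step 4. [r4c5∈{6}] r4c5's peers cover all but 6. So r4c5=6.
Step 5. [r6c2∈{6,8}] in row 6, 6 fits only at r6c2, so r6c2=6.
Step 6. [r6c7∈{1,8}] r6c7 is the only open cell in row 6 admitting 8, so r6c7=8.
Step 7. [r8c9∈{1}] r8c9 has the single candidate 1. So r8c9=1.
Step 8. [r7c6∈{7}] r7c6's peers cover all but 7, so r7c6=7.
Step 9. [r2c8∈{1,3}] r2c8 is the only open cell in row 2 admitting 1, so r2c8=1.
Step 10. [r7c1∈{8}] only 8 remains possible at r7c1. So r7c1=8.
Step 11. [r3c3∈{6}] r3c3's peers cover all but 6 ⇒ r3c3=6.
Step 12. [r4c3∈{4}] nothing but 4 survives at r4c3, so r4c3=4.
Step 13. [r5c2∈{8}] only 8 remains possible at r5c2. So r5c2=8.
Step 14. [r2c9∈{9}] nothing but 9 survives at r2c9. So r2c9=9.
Step 15. [r2c6∈{6}] only 6 remains possible at r2c6 ⇒ r2c6=6.
Step 16. [r5c8∈{6}] only 6 remains possible at r5c8 ⇒ r5c8=6.
Step 17. [r1c6∈{2}] r1c6 is down to just 2, so r1c6=2.
Step 18. [r2c5∈{3}] r2c5 is down to just 3 ⇒ r2c5=3.
Step 19. [r9c6∈{5}] only 5 remains possible at r9c6. So r9c6=5.
Step 20. [r3c1∈{1}] r3c1 has the single candidate 1. So r3c1=1.
Step 21. [r6c6∈{1}] r6c6 is down to just 1, so r6c6=1.
Step 22. [r7c8∈{2}] r7c8 has the single candidate 2 ⇒ r7c8=2.
Step 23. [r1c2∈{5}] r1c2 has the single candidate 5. So r1c2=5.
Step 24. [r9c8∈{4}] r9c8 has the single candidate 4 ⇒ r9c8=4.
Step 25. [r7c7∈{9}] nothing but 9 survives at r7c7. So r7c7=9.
Step 26. [r8c1∈{6}] r8c1 is down to just 6. So r8c1=6.
Step 27. [r5c7∈{1}] only 1 remains possible at r5c7. So r5c7=1.
Step 28. [r6c9∈{4}] only 4 remains possible at r6c9 ⇒ r6c9=4.
Step 29. [r8c4∈{3}] r8c4 has the single candidate 3. So r8c4=3.
Step 30. [r5c1∈{9}] only 9 remains possible at r5c1, so r5c1=9.
Step 31. [r9c7∈{7}] r9c7's peers cover all but 7, so r9c7=7.
Step 32. [r3c4∈{4}] r3c4's peers cover all but 4 ⇒ r3c4=4.
Step 33. [r1c8∈{3}] r1c8 is down to just 3. So r1c8=3.

Answer: 4 5 9 1 7 2 6 3 8 / 2 7 8 5 3 6 4 1 9 / 1 3 6 4 9 8 2 5 7 / 5 1 4 8 6 9 3 7 2 / 9 8 2 7 4 3 1 6 5 / 7 6 3 2 5 1 8 9 4 / 8 4 5 6 1 7 9 2 3 / 6 9 7 3 2 4 5 8 1 / 3 2 1 9 8 5 7 4 6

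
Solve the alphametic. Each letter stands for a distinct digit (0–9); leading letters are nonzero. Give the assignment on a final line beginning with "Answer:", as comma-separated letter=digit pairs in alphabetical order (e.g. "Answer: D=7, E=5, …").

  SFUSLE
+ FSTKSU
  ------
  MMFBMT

Step 1. [col 1: E + U ≡ T (mod 10)] no forcing yet in column 1 (carry-in 0); E=9 is free and consistent — try it. So E=9.
Step 2. [col 1: E + U ≡ T (mod 10)] column 1 (E + U ≡ T (mod 10), carry-in 0) doesn't pin T yet; pick T=2 and continue. So T=2.
Step 3. [col 1: E + U ≡ T (mod 10)] column 1 reads E+U+carry(0)=T with E=9, T=2; with digits 2,9 already taken and all letters distinct, the only value for U is 3. So U=3.
Step 4. [col 2: L + S ≡ M (mod 10)] no forcing yet in column 2 (carry-in 1); S=1 is free and consistent — try it. So S=1.
Step 5. [col 2: L + S ≡ M (mod 10)] no forcing yet in column 2 (carry-in 1); L=4 is free and consistent — try it ⇒ L=4.
Step 6. [col 2: L + S ≡ M (mod 10)] from column 2 (L=4, S=1, carry-in 1, digits 1,2,3,4,9 already taken and all letters distinct): M must equal 6 ⇒ M=6.
Step 7. [col 3: S + K ≡ B (mod 10)] in column 3 we have S+K≡B with carry-in 0; given S=1 and digits 1,2,3,4,6,9 already taken and all letters distinct, that pins B to 8. So B=8.
Step 8. [col 3: S + K ≡ B (mod 10)] from column 3 (S=1, B=8, carry-in 0, digits 1,2,3,4,6,8,9 already taken and all letters distinct): K must equal 7 ⇒ K=7.
Step 9. [col 4: U + T ≡ F (mod 10)] from column 4 (U=3, T=2, carry-in 0, digits 1,2,3,4,6,7,8,9 already taken and all letters distinct): F must equal 5, so F=5.

Answer: B=8, E=9, F=5, K=7, L=4, M=6, S=1, T=2, U=3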